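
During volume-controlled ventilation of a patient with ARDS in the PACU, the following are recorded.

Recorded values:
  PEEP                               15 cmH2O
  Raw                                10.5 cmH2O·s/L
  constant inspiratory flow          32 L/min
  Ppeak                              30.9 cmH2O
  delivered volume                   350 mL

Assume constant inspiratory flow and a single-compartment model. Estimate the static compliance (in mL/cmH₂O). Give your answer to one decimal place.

Flow: 32 L/min ÷ 60 = 0.5333 L/s.
Equation of motion (constant flow): PIP = Vt/C + R·V̇ + PEEP.
Vt/C = PIP − R·V̇ − PEEP = 30.9 − 10.5×0.5333 − 15 = 30.9 − 5.6 − 15 = 10.3 cmH2O.
C = Vt / 10.3 = 350 / 10.3 = 33.981 mL/cmH2O.

34.0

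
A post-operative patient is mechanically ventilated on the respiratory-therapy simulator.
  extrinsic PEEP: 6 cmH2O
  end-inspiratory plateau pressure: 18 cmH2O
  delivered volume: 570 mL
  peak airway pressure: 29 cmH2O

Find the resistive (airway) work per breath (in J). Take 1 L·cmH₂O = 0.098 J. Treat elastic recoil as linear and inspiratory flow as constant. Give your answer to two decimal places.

0.61

With constant inspiratory flow the resistive pressure is constant at PIP − Pplat = 29 − 18 = 11.0 cmH2O, so resistive work = 11.0 × 0.570 = 6.27 L·cmH2O.
× 0.098 J/(L·cmH2O) → 0.6145 J.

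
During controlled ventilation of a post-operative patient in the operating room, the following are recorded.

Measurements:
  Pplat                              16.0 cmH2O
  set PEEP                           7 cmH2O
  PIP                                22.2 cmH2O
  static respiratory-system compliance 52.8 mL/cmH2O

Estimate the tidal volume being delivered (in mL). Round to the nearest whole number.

475

Vt = Cstat × (Pplat − PEEP) = 52.8 × (16.0 − 7) = 52.8 × 9.0 = 475.2 mL.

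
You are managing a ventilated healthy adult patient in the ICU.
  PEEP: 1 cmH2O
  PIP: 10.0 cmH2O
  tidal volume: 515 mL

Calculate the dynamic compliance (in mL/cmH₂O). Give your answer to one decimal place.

Dynamic compliance = Vt / (PIP − PEEP) = 515 / (10.0 − 1) = 515 / 9.0 = 57.222 mL/cmH2O.

57.2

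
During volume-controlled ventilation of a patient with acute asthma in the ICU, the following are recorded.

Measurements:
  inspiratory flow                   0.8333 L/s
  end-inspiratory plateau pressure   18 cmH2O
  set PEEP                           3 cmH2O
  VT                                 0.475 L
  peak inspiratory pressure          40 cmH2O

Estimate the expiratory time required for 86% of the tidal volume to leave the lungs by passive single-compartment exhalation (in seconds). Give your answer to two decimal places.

1.64

R = (PIP − Pplat)/V̇ = (40 − 18) / 0.8333 = 22.0/0.8333 = 26.401 cmH2O·s/L.
C = Vt/(Pplat − PEEP) = 475.0 / (18 − 3) = 475.0/15.0 = 31.667 mL/cmH2O.
τ = R × C = 26.401 × 0.03167 L/cmH2O = 0.8361 s.
t = −τ·ln(1 − 0.86) = −0.8361·ln(0.14) = 1.644 s.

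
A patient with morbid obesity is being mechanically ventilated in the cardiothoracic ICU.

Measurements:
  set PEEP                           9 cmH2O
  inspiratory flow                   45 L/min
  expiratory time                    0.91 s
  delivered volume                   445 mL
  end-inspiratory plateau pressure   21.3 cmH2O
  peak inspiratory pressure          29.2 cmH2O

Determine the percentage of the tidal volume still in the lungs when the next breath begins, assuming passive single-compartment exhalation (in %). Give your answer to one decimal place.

9.2

Flow: 45 L/min ÷ 60 = 0.75 L/s.
R = (PIP − Pplat)/V̇ = (29.2 − 21.3) / 0.75 = 7.9/0.75 = 10.533 cmH2O·s/L.
C = Vt/(Pplat − PEEP) = 445.0 / (21.3 − 9) = 445.0/12.3 = 36.179 mL/cmH2O.
τ = R × C = 10.533 × 0.03618 L/cmH2O = 0.3811 s.
Fraction remaining at end-expiration = e^(−Te/τ) = e^(−0.91/0.3811) = 0.09183 → 9.183%.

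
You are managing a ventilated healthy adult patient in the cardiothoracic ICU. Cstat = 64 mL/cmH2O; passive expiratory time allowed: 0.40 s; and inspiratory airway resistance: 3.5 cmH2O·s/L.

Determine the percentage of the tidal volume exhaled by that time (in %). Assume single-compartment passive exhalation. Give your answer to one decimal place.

83.2

τ = R × C = 3.5 × 64 mL/cmH2O = 3.5 × 0.064 L/cmH2O = 0.224 s.
Passive exhalation: V(t)/V₀ = e^(−t/τ) = e^(−0.40/0.224) = 0.1677.
Fraction exhaled = 1 − 0.1677 = 0.8323 → 83.23%.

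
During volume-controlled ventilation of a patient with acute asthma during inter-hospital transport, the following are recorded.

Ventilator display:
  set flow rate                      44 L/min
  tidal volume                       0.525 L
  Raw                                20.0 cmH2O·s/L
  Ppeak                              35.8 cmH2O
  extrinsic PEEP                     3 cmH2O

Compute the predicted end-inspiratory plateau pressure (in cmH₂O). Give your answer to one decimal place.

21.1

Flow: 44 L/min ÷ 60 = 0.7333 L/s.
Pplat = PIP − Raw × flow = 35.8 − 20.0 × 0.7333 = 35.8 − 14.666 = 21.134 cmH2O.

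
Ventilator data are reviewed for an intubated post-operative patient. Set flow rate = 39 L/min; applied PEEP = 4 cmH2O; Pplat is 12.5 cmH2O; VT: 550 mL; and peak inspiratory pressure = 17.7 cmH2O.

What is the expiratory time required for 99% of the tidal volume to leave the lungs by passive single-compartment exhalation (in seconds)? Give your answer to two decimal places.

2.38

Flow: 39 L/min ÷ 60 = 0.65 L/s.
R = (PIP − Pplat)/V̇ = (17.7 − 12.5) / 0.65 = 5.2/0.65 = 8.0 cmH2O·s/L.
C = Vt/(Pplat − PEEP) = 550.0 / (12.5 − 4) = 550.0/8.5 = 64.706 mL/cmH2O.
τ = R × C = 8.0 × 0.06471 L/cmH2O = 0.5177 s.
t = −τ·ln(1 − 0.99) = −0.5177·ln(0.01) = 2.384 s.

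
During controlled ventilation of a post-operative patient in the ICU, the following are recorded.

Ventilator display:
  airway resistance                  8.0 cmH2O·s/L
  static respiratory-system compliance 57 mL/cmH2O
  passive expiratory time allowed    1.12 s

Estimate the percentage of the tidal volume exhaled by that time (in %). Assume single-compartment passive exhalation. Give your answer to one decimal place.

91.4

τ = R × C = 8.0 × 57 mL/cmH2O = 8.0 × 0.057 L/cmH2O = 0.456 s.
Passive exhalation: V(t)/V₀ = e^(−t/τ) = e^(−1.12/0.456) = 0.08577.
Fraction exhaled = 1 − 0.08577 = 0.9142 → 91.42%.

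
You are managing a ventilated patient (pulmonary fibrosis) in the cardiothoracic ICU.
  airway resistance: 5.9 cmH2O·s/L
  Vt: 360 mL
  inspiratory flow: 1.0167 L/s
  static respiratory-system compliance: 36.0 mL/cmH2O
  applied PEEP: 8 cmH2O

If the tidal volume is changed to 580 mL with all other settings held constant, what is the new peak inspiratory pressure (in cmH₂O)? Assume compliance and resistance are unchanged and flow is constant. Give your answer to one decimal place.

30.1

PIP = Vt/C + R·V̇ + PEEP (constant-flow equation of motion).
Only the elastic term changes: ΔPIP = ΔVt / C = (580 − 360) / 36.0 = 6.111 cmH2O.
Original PIP = 360/36.0 + 5.9×1.0167 + 8 = 23.999 cmH2O; new PIP = 23.999 + (6.111) = 30.11 cmH2O.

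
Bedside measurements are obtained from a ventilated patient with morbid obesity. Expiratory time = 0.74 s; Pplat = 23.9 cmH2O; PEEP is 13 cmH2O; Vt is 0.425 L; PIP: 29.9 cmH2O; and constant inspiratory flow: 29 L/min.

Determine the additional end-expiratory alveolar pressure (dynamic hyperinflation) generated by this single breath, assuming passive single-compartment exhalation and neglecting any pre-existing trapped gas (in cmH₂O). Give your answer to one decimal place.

Flow: 29 L/min ÷ 60 = 0.4833 L/s.
R = (PIP − Pplat)/V̇ = (29.9 − 23.9) / 0.4833 = 6.0/0.4833 = 12.415 cmH2O·s/L.
C = Vt/(Pplat − PEEP) = 425.0 / (23.9 − 13) = 425.0/10.9 = 38.991 mL/cmH2O.
τ = R × C = 12.415 × 0.03899 L/cmH2O = 0.4841 s.
Fraction remaining = e^(−Te/τ) = e^(−0.74/0.4841) = 0.2168; trapped volume = 425.0 × 0.2168 = 92.14 mL.
Additional alveolar pressure from trapping ≈ V_trapped / C = 92.14 / 38.991 = 2.363 cmH2O.

2.4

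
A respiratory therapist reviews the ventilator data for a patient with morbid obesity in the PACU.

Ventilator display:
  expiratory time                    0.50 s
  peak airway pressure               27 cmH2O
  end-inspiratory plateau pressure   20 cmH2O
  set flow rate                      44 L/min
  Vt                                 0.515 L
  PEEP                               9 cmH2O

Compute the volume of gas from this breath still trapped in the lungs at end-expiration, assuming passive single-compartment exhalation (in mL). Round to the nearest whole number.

168

Flow: 44 L/min ÷ 60 = 0.7333 L/s.
R = (PIP − Pplat)/V̇ = (27 − 20) / 0.7333 = 7.0/0.7333 = 9.546 cmH2O·s/L.
C = Vt/(Pplat − PEEP) = 515.0 / (20 − 9) = 515.0/11.0 = 46.818 mL/cmH2O.
τ = R × C = 9.546 × 0.04682 L/cmH2O = 0.4469 s.
Fraction remaining = e^(−Te/τ) = e^(−0.50/0.4469) = 0.3267.
Trapped volume = 515.0 × 0.3267 = 168.25 mL.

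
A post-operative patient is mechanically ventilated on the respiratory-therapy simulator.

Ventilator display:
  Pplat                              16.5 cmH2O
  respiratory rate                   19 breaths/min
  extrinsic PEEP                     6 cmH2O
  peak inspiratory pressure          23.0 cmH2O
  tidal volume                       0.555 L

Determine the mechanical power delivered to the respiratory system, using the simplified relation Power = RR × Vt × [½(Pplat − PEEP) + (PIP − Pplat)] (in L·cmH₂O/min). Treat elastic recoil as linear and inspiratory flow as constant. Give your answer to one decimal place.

Per-breath work = Vt × [½(Pplat−PEEP) + (PIP−Pplat)] = 0.555 × [0.5×10.5 + 6.5] = 0.555 × 11.75 = 6.521 L·cmH2O.
Power = 19 × 6.521 = 123.9 L·cmH2O/min.

123.9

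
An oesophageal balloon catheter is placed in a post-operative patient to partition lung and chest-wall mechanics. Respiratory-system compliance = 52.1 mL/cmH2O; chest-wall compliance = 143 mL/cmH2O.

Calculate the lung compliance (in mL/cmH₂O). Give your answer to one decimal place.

1/CL = 1/Crs − 1/Ccw.
1/CL = 1/52.1 − 1/143 = 0.0122.
CL = 81.967 mL/cmH2O.

82.0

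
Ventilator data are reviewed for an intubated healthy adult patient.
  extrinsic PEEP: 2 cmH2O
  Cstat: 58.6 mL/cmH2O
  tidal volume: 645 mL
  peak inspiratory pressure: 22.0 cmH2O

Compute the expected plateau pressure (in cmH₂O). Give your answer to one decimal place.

Pplat = PEEP + Vt / Cstat = 2 + 645 / 58.6 = 2 + 11.007 = 13.007 cmH2O.

13.0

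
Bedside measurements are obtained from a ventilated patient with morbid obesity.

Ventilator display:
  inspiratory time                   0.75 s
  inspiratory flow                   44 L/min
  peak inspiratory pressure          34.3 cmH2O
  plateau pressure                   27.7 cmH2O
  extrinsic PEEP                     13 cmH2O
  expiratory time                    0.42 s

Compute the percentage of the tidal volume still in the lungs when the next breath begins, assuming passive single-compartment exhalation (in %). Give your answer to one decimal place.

Flow: 44 L/min ÷ 60 = 0.7333 L/s.
Vt = flow × Ti = 0.7333 L/s × 0.75 s × 1000 mL/L = 549.98 mL.
R = (PIP − Pplat)/V̇ = (34.3 − 27.7) / 0.7333 = 6.6/0.7333 = 9.0 cmH2O·s/L.
C = Vt/(Pplat − PEEP) = 549.98 / (27.7 − 13) = 549.98/14.7 = 37.414 mL/cmH2O.
τ = R × C = 9.0 × 0.03741 L/cmH2O = 0.3367 s.
Fraction remaining at end-expiration = e^(−Te/τ) = e^(−0.42/0.3367) = 0.2873 → 28.73%.

28.7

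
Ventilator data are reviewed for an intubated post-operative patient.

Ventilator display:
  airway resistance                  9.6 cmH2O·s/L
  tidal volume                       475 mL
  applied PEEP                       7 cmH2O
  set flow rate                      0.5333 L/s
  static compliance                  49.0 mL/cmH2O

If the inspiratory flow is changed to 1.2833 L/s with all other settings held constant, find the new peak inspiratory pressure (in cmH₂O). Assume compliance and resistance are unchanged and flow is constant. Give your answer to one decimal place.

29.0

PIP = Vt/C + R·V̇ + PEEP (constant-flow equation of motion).
Only the resistive term changes: ΔPIP = R × ΔV̇ = 9.6 × (1.2833 − 0.5333) = 9.6 × 0.75 = 7.2 cmH2O.
Original PIP = 475/49.0 + 9.6×0.5333 + 7 = 21.814 cmH2O; new PIP = 21.814 + (7.2) = 29.014 cmH2O.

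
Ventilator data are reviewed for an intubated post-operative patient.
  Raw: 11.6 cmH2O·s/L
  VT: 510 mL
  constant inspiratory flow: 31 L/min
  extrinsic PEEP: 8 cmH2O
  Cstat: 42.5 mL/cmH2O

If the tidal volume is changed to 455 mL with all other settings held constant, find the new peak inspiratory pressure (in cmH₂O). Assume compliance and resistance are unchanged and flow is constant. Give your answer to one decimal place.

24.7

Flow: 31 L/min ÷ 60 = 0.5167 L/s.
PIP = Vt/C + R·V̇ + PEEP (constant-flow equation of motion).
Only the elastic term changes: ΔPIP = ΔVt / C = (455 − 510) / 42.5 = -1.294 cmH2O.
Original PIP = 510/42.5 + 11.6×0.5167 + 8 = 25.994 cmH2O; new PIP = 25.994 + (-1.294) = 24.7 cmH2O.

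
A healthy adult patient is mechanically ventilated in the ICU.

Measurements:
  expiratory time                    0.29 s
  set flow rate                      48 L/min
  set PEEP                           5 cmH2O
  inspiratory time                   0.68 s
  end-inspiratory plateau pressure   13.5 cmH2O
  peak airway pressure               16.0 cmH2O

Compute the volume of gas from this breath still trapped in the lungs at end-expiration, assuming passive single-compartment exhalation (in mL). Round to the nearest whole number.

128

Flow: 48 L/min ÷ 60 = 0.8 L/s.
Vt = flow × Ti = 0.8 L/s × 0.68 s × 1000 mL/L = 544.0 mL.
R = (PIP − Pplat)/V̇ = (16.0 − 13.5) / 0.8 = 2.5/0.8 = 3.125 cmH2O·s/L.
C = Vt/(Pplat − PEEP) = 544.0 / (13.5 − 5) = 544.0/8.5 = 64.0 mL/cmH2O.
τ = R × C = 3.125 × 0.064 L/cmH2O = 0.2 s.
Fraction remaining = e^(−Te/τ) = e^(−0.29/0.2) = 0.2346.
Trapped volume = 544.0 × 0.2346 = 127.62 mL.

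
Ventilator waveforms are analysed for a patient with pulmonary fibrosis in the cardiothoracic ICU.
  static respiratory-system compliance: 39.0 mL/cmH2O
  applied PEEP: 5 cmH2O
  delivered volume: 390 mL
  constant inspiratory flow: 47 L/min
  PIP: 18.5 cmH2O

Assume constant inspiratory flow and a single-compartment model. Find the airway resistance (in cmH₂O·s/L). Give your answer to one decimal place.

4.5

Flow: 47 L/min ÷ 60 = 0.7833 L/s.
Equation of motion (constant flow): PIP = Vt/C + R·V̇ + PEEP.
R·V̇ = PIP − Vt/C − PEEP = 18.5 − 390/39.0 − 5 = 18.5 − 10.0 − 5 = 3.5 cmH2O.
R = 3.5 / 0.7833 = 4.468 cmH2O·s/L.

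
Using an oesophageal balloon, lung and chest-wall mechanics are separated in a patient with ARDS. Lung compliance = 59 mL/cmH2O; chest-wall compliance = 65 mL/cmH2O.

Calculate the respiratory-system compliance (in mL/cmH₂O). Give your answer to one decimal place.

Lung and chest wall are elastances in series: 1/Crs = 1/CL + 1/Ccw.
1/Crs = 1/59 + 1/65 = 0.03233.
Crs = 30.931 mL/cmH2O.

30.9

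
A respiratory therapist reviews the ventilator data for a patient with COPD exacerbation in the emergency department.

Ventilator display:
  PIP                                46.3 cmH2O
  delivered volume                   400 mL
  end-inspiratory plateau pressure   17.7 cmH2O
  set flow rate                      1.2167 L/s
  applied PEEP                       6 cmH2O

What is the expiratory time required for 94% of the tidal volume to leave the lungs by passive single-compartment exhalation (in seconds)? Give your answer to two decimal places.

2.26

R = (PIP − Pplat)/V̇ = (46.3 − 17.7) / 1.2167 = 28.6/1.2167 = 23.506 cmH2O·s/L.
C = Vt/(Pplat − PEEP) = 400.0 / (17.7 − 6) = 400.0/11.7 = 34.188 mL/cmH2O.
τ = R × C = 23.506 × 0.03419 L/cmH2O = 0.8037 s.
t = −τ·ln(1 − 0.94) = −0.8037·ln(0.06) = 2.261 s.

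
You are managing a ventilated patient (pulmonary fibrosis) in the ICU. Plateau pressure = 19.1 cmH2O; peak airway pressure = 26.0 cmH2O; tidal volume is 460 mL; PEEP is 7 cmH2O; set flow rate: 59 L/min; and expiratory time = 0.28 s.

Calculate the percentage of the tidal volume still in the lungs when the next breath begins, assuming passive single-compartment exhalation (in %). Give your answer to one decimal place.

Flow: 59 L/min ÷ 60 = 0.9833 L/s.
R = (PIP − Pplat)/V̇ = (26.0 − 19.1) / 0.9833 = 6.9/0.9833 = 7.017 cmH2O·s/L.
C = Vt/(Pplat − PEEP) = 460.0 / (19.1 − 7) = 460.0/12.1 = 38.017 mL/cmH2O.
τ = R × C = 7.017 × 0.03802 L/cmH2O = 0.2668 s.
Fraction remaining at end-expiration = e^(−Te/τ) = e^(−0.28/0.2668) = 0.3501 → 35.01%.

35.0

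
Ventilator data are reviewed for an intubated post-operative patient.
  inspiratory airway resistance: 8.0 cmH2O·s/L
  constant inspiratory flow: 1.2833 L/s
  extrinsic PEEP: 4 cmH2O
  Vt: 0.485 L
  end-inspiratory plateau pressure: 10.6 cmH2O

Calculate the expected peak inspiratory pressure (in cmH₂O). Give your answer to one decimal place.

PIP = Pplat + Raw × flow = 10.6 + 8.0 × 1.2833 = 10.6 + 10.266 = 20.866 cmH2O.

20.9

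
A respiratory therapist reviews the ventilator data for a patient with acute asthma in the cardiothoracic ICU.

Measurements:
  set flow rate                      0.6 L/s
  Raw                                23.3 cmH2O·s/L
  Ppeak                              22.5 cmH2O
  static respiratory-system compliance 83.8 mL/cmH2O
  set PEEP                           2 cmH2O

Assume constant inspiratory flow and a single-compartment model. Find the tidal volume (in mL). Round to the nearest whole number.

Equation of motion (constant flow): PIP = Vt/C + R·V̇ + PEEP.
Vt/C = PIP − R·V̇ − PEEP = 22.5 − 13.98 − 2 = 6.52 cmH2O.
Vt = C × 6.52 = 83.8 × 6.52 = 546.38 mL.

546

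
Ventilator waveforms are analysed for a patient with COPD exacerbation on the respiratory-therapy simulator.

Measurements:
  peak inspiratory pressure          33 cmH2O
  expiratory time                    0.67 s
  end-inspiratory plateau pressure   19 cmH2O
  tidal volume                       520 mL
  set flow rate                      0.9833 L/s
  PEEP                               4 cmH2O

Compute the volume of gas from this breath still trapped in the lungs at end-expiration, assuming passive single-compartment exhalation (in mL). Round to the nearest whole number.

134

R = (PIP − Pplat)/V̇ = (33 − 19) / 0.9833 = 14.0/0.9833 = 14.238 cmH2O·s/L.
C = Vt/(Pplat − PEEP) = 520.0 / (19 − 4) = 520.0/15.0 = 34.667 mL/cmH2O.
τ = R × C = 14.238 × 0.03467 L/cmH2O = 0.4936 s.
Fraction remaining = e^(−Te/τ) = e^(−0.67/0.4936) = 0.2573.
Trapped volume = 520.0 × 0.2573 = 133.8 mL.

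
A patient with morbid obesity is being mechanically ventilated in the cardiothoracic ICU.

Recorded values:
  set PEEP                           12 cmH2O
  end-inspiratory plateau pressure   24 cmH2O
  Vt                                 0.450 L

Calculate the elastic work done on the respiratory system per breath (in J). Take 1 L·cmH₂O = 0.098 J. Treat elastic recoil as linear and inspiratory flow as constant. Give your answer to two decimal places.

Elastic work ≈ ½ × (Pplat − PEEP) × Vt = 0.5 × (24 − 12) × 0.450 L = 0.5 × 12.0 × 0.450 = 2.7 L·cmH2O.
× 0.098 J/(L·cmH2O) → 0.2646 J.

0.26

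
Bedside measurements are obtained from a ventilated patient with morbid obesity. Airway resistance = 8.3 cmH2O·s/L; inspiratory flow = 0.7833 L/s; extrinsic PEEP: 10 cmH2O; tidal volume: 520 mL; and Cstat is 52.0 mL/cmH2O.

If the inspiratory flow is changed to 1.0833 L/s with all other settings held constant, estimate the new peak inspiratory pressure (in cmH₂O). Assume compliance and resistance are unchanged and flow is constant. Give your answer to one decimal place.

PIP = Vt/C + R·V̇ + PEEP (constant-flow equation of motion).
Only the resistive term changes: ΔPIP = R × ΔV̇ = 8.3 × (1.0833 − 0.7833) = 8.3 × 0.3 = 2.49 cmH2O.
Original PIP = 520/52.0 + 8.3×0.7833 + 10 = 26.501 cmH2O; new PIP = 26.501 + (2.49) = 28.991 cmH2O.

29.0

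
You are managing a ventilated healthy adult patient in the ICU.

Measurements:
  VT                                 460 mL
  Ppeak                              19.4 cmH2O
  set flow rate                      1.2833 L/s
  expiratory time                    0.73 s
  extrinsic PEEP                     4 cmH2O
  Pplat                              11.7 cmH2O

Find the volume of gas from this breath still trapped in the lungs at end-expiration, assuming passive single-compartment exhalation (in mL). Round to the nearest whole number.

R = (PIP − Pplat)/V̇ = (19.4 − 11.7) / 1.2833 = 7.7/1.2833 = 6.0 cmH2O·s/L.
C = Vt/(Pplat − PEEP) = 460.0 / (11.7 − 4) = 460.0/7.7 = 59.74 mL/cmH2O.
τ = R × C = 6.0 × 0.05974 L/cmH2O = 0.3584 s.
Fraction remaining = e^(−Te/τ) = e^(−0.73/0.3584) = 0.1304.
Trapped volume = 460.0 × 0.1304 = 59.984 mL.

60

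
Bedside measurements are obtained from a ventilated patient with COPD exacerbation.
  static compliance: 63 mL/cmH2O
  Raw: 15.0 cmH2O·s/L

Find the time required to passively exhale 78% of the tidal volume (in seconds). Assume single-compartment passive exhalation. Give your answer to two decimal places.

τ = R × C = 15.0 × 63 mL/cmH2O = 15.0 × 0.063 L/cmH2O = 0.945 s.
Exhaled fraction f = 1 − e^(−t/τ) → t = −τ·ln(1 − f) = −0.945·ln(0.22) = 1.431 s.

1.43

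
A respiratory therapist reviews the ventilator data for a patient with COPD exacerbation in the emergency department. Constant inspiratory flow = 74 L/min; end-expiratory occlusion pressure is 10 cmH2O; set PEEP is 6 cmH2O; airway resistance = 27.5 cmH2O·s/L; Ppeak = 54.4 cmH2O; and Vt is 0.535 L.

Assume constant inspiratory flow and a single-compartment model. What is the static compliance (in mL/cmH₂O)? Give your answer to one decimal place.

Flow: 74 L/min ÷ 60 = 1.2333 L/s.
Total PEEP = 10 cmH2O (set 6 + intrinsic 4); this is the baseline alveolar pressure.
Equation of motion (constant flow): PIP = Vt/C + R·V̇ + PEEP.
Vt/C = PIP − R·V̇ − PEEP = 54.4 − 27.5×1.2333 − 10 = 54.4 − 33.916 − 10 = 10.484 cmH2O.
C = Vt / 10.484 = 535 / 10.484 = 51.03 mL/cmH2O.

51.0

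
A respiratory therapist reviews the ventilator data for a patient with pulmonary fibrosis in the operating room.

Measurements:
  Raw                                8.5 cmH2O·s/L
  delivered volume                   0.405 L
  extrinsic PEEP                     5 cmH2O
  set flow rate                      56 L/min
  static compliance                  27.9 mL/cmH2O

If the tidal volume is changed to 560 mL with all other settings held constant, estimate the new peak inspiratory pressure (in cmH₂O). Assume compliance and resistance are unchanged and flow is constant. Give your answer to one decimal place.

33.0

Flow: 56 L/min ÷ 60 = 0.9333 L/s.
PIP = Vt/C + R·V̇ + PEEP (constant-flow equation of motion).
Only the elastic term changes: ΔPIP = ΔVt / C = (560 − 405) / 27.9 = 5.556 cmH2O.
Original PIP = 405/27.9 + 8.5×0.9333 + 5 = 27.449 cmH2O; new PIP = 27.449 + (5.556) = 33.005 cmH2O.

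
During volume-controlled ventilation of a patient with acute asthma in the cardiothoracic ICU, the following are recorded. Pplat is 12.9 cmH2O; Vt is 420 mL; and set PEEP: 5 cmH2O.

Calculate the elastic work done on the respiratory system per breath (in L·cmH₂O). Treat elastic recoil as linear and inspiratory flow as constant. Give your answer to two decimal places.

1.66

Elastic work ≈ ½ × (Pplat − PEEP) × Vt = 0.5 × (12.9 − 5) × 0.420 L = 0.5 × 7.9 × 0.420 = 1.659 L·cmH2O.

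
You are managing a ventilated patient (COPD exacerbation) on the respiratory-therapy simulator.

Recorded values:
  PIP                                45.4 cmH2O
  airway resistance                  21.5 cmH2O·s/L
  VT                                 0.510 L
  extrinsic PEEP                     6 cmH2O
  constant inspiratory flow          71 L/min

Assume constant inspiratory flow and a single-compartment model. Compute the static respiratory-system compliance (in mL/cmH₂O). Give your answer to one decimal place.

36.5

Flow: 71 L/min ÷ 60 = 1.1833 L/s.
Equation of motion (constant flow): PIP = Vt/C + R·V̇ + PEEP.
Vt/C = PIP − R·V̇ − PEEP = 45.4 − 21.5×1.1833 − 6 = 45.4 − 25.441 − 6 = 13.959 cmH2O.
C = Vt / 13.959 = 510 / 13.959 = 36.536 mL/cmH2O.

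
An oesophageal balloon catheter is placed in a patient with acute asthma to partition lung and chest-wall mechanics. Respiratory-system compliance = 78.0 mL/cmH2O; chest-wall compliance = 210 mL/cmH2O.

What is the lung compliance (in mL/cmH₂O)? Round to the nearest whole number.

124

1/CL = 1/Crs − 1/Ccw.
1/CL = 1/78.0 − 1/210 = 0.008059.
CL = 124.08 mL/cmH2O.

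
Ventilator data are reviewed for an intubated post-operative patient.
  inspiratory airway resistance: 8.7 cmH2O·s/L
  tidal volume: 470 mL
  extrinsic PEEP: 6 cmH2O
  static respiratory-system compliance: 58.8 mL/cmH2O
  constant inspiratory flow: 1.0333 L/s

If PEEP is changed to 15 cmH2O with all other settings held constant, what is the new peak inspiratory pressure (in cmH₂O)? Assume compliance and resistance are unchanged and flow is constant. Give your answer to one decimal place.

32.0

PIP = Vt/C + R·V̇ + PEEP (constant-flow equation of motion).
Only the baseline term changes: ΔPIP = ΔPEEP = 15 − 6 = 9.0 cmH2O.
Original PIP = 470/58.8 + 8.7×1.0333 + 6 = 22.983 cmH2O; new PIP = 22.983 + (9.0) = 31.983 cmH2O.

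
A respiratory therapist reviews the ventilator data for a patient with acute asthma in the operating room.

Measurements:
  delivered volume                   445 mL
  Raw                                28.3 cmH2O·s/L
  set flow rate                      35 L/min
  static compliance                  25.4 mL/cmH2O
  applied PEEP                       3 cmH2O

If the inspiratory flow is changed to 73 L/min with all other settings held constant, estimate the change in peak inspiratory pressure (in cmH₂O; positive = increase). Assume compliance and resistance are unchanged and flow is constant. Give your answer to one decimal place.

Flow: 35 L/min ÷ 60 = 0.5833 L/s.
New flow: 73 L/min ÷ 60 = 1.2167 L/s.
PIP = Vt/C + R·V̇ + PEEP (constant-flow equation of motion).
Only the resistive term changes: ΔPIP = R × ΔV̇ = 28.3 × (1.2167 − 0.5833) = 28.3 × 0.6334 = 17.925 cmH2O.

17.9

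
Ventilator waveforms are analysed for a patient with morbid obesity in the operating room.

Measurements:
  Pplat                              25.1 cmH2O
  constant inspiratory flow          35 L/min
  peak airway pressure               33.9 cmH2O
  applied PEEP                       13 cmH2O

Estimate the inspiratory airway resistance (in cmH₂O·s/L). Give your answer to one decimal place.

15.1

Flow: 35 L/min ÷ 60 = 0.5833 L/s.
Raw = (PIP − Pplat) / flow = (33.9 − 25.1) / 0.5833 = 8.8 / 0.5833 = 15.087 cmH2O·s/L.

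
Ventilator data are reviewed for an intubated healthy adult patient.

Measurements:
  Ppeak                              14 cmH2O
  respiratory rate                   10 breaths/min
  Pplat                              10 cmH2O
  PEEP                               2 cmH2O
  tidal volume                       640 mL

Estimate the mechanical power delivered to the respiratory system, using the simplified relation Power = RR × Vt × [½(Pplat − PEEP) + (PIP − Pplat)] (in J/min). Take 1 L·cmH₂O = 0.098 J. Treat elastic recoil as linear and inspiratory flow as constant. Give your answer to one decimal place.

5.0

Per-breath work = Vt × [½(Pplat−PEEP) + (PIP−Pplat)] = 0.640 × [0.5×8.0 + 4.0] = 0.640 × 8.0 = 5.12 L·cmH2O.
Power = 10 × 5.12 = 51.2 L·cmH2O/min.
× 0.098 J/(L·cmH2O) → 5.018 J/min.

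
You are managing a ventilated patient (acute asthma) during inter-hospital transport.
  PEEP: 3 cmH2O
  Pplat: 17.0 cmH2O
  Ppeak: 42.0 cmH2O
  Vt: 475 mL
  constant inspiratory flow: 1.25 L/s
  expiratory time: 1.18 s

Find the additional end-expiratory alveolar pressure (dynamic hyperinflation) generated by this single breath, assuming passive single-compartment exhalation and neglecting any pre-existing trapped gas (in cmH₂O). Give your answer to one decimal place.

R = (PIP − Pplat)/V̇ = (42.0 − 17.0) / 1.25 = 25.0/1.25 = 20.0 cmH2O·s/L.
C = Vt/(Pplat − PEEP) = 475.0 / (17.0 − 3) = 475.0/14.0 = 33.929 mL/cmH2O.
τ = R × C = 20.0 × 0.03393 L/cmH2O = 0.6786 s.
Fraction remaining = e^(−Te/τ) = e^(−1.18/0.6786) = 0.1757; trapped volume = 475.0 × 0.1757 = 83.458 mL.
Additional alveolar pressure from trapping ≈ V_trapped / C = 83.458 / 33.929 = 2.46 cmH2O.

2.5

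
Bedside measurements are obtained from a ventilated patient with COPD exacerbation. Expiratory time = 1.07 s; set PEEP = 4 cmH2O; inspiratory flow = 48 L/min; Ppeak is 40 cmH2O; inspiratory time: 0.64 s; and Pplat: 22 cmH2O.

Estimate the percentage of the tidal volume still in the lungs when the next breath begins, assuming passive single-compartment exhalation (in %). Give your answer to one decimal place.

Flow: 48 L/min ÷ 60 = 0.8 L/s.
Vt = flow × Ti = 0.8 L/s × 0.64 s × 1000 mL/L = 512.0 mL.
R = (PIP − Pplat)/V̇ = (40 − 22) / 0.8 = 18.0/0.8 = 22.5 cmH2O·s/L.
C = Vt/(Pplat − PEEP) = 512.0 / (22 − 4) = 512.0/18.0 = 28.444 mL/cmH2O.
τ = R × C = 22.5 × 0.02844 L/cmH2O = 0.6399 s.
Fraction remaining at end-expiration = e^(−Te/τ) = e^(−1.07/0.6399) = 0.1878 → 18.78%.

18.8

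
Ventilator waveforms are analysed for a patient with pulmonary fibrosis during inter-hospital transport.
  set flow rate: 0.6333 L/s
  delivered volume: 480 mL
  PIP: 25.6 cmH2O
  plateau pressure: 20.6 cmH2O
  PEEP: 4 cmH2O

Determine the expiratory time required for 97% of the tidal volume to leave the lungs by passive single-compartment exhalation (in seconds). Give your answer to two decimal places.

R = (PIP − Pplat)/V̇ = (25.6 − 20.6) / 0.6333 = 5.0/0.6333 = 7.895 cmH2O·s/L.
C = Vt/(Pplat − PEEP) = 480.0 / (20.6 − 4) = 480.0/16.6 = 28.916 mL/cmH2O.
τ = R × C = 7.895 × 0.02892 L/cmH2O = 0.2283 s.
t = −τ·ln(1 − 0.97) = −0.2283·ln(0.03) = 0.8005 s.

0.80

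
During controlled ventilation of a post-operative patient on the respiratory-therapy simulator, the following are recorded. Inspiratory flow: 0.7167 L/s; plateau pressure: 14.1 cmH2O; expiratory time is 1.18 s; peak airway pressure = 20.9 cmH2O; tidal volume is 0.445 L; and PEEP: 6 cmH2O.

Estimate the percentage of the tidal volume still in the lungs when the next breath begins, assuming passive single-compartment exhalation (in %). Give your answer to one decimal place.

10.4

R = (PIP − Pplat)/V̇ = (20.9 − 14.1) / 0.7167 = 6.8/0.7167 = 9.488 cmH2O·s/L.
C = Vt/(Pplat − PEEP) = 445.0 / (14.1 − 6) = 445.0/8.1 = 54.938 mL/cmH2O.
τ = R × C = 9.488 × 0.05494 L/cmH2O = 0.5213 s.
Fraction remaining at end-expiration = e^(−Te/τ) = e^(−1.18/0.5213) = 0.104 → 10.4%.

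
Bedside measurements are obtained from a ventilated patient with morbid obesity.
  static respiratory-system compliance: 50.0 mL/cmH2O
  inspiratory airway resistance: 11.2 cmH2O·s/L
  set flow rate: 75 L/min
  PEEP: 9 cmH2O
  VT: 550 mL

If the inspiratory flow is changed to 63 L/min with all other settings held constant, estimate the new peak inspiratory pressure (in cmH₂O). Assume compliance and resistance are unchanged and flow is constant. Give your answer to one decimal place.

Flow: 75 L/min ÷ 60 = 1.25 L/s.
New flow: 63 L/min ÷ 60 = 1.05 L/s.
PIP = Vt/C + R·V̇ + PEEP (constant-flow equation of motion).
Only the resistive term changes: ΔPIP = R × ΔV̇ = 11.2 × (1.05 − 1.25) = 11.2 × -0.2 = -2.24 cmH2O.
Original PIP = 550/50.0 + 11.2×1.25 + 9 = 34.0 cmH2O; new PIP = 34.0 + (-2.24) = 31.76 cmH2O.

31.8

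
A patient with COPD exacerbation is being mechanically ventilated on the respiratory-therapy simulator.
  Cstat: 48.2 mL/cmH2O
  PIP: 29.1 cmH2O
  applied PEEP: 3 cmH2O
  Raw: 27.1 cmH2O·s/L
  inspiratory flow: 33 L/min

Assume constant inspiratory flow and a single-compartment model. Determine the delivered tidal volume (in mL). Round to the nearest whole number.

Flow: 33 L/min ÷ 60 = 0.55 L/s.
Equation of motion (constant flow): PIP = Vt/C + R·V̇ + PEEP.
Vt/C = PIP − R·V̇ − PEEP = 29.1 − 14.905 − 3 = 11.195 cmH2O.
Vt = C × 11.195 = 48.2 × 11.195 = 539.6 mL.

540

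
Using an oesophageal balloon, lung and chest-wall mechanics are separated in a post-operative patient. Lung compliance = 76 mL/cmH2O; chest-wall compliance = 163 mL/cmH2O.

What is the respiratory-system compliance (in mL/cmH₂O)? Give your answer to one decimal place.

51.8

Lung and chest wall are elastances in series: 1/Crs = 1/CL + 1/Ccw.
1/Crs = 1/76 + 1/163 = 0.01929.
Crs = 51.84 mL/cmH2O.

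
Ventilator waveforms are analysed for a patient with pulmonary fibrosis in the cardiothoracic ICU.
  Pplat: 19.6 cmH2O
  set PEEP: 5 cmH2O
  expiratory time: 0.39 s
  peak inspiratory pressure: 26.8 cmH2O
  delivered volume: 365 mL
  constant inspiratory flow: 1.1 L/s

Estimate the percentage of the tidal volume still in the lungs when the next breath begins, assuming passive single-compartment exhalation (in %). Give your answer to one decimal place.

9.2

R = (PIP − Pplat)/V̇ = (26.8 − 19.6) / 1.1 = 7.2/1.1 = 6.545 cmH2O·s/L.
C = Vt/(Pplat − PEEP) = 365.0 / (19.6 − 5) = 365.0/14.6 = 25.0 mL/cmH2O.
τ = R × C = 6.545 × 0.025 L/cmH2O = 0.1636 s.
Fraction remaining at end-expiration = e^(−Te/τ) = e^(−0.39/0.1636) = 0.09219 → 9.219%.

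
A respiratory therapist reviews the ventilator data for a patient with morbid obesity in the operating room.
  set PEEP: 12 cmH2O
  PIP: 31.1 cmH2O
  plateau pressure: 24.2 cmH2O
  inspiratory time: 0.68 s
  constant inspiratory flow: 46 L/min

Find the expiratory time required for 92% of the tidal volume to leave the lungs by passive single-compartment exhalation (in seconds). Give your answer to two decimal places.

0.97

Flow: 46 L/min ÷ 60 = 0.7667 L/s.
Vt = flow × Ti = 0.7667 L/s × 0.68 s × 1000 mL/L = 521.36 mL.
R = (PIP − Pplat)/V̇ = (31.1 − 24.2) / 0.7667 = 6.9/0.7667 = 9.0 cmH2O·s/L.
C = Vt/(Pplat − PEEP) = 521.36 / (24.2 − 12) = 521.36/12.2 = 42.734 mL/cmH2O.
τ = R × C = 9.0 × 0.04273 L/cmH2O = 0.3846 s.
t = −τ·ln(1 − 0.92) = −0.3846·ln(0.08) = 0.9714 s.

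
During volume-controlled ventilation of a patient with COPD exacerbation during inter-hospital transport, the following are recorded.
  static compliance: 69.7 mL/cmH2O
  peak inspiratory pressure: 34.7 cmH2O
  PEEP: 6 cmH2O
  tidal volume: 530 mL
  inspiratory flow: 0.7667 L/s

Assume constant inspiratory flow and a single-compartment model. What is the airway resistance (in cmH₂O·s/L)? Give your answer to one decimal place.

Equation of motion (constant flow): PIP = Vt/C + R·V̇ + PEEP.
R·V̇ = PIP − Vt/C − PEEP = 34.7 − 530/69.7 − 6 = 34.7 − 7.604 − 6 = 21.096 cmH2O.
R = 21.096 / 0.7667 = 27.515 cmH2O·s/L.

27.5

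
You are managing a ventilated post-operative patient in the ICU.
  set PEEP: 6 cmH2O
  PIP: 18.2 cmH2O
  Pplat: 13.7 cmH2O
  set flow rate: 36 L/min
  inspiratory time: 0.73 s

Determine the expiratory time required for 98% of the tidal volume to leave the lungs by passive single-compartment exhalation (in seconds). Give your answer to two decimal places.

1.67

Flow: 36 L/min ÷ 60 = 0.6 L/s.
Vt = flow × Ti = 0.6 L/s × 0.73 s × 1000 mL/L = 438.0 mL.
R = (PIP − Pplat)/V̇ = (18.2 − 13.7) / 0.6 = 4.5/0.6 = 7.5 cmH2O·s/L.
C = Vt/(Pplat − PEEP) = 438.0 / (13.7 − 6) = 438.0/7.7 = 56.883 mL/cmH2O.
τ = R × C = 7.5 × 0.05688 L/cmH2O = 0.4266 s.
t = −τ·ln(1 − 0.98) = −0.4266·ln(0.02) = 1.669 s.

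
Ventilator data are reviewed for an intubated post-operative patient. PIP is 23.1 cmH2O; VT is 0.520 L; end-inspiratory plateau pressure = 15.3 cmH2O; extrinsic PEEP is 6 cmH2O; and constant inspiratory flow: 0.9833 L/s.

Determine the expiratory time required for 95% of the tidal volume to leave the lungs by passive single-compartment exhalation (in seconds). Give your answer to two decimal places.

1.33

R = (PIP − Pplat)/V̇ = (23.1 − 15.3) / 0.9833 = 7.8/0.9833 = 7.932 cmH2O·s/L.
C = Vt/(Pplat − PEEP) = 520.0 / (15.3 − 6) = 520.0/9.3 = 55.914 mL/cmH2O.
τ = R × C = 7.932 × 0.05591 L/cmH2O = 0.4435 s.
t = −τ·ln(1 − 0.95) = −0.4435·ln(0.05) = 1.329 s.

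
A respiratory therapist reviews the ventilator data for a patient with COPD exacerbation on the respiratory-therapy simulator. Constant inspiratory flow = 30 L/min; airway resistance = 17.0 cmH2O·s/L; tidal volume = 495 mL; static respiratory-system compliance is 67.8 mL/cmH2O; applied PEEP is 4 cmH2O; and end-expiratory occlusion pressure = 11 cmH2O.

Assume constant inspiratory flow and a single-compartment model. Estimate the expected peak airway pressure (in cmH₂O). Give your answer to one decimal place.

26.8

Flow: 30 L/min ÷ 60 = 0.5 L/s.
Total PEEP = 11 cmH2O (set 4 + intrinsic 7); this is the baseline alveolar pressure.
Equation of motion (constant flow): PIP = Vt/C + R·V̇ + PEEP.
PIP = 495/67.8 + 17.0×0.5 + 11 = 7.301 + 8.5 + 11 = 26.801 cmH2O.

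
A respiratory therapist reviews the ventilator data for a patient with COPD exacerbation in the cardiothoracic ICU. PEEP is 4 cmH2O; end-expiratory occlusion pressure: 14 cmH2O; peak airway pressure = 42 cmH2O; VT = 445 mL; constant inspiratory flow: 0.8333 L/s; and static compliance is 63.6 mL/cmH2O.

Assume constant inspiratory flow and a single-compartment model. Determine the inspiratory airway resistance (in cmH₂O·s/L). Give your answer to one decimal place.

25.2

Total PEEP = 14 cmH2O (set 4 + intrinsic 10); this is the baseline alveolar pressure.
Equation of motion (constant flow): PIP = Vt/C + R·V̇ + PEEP.
R·V̇ = PIP − Vt/C − PEEP = 42 − 445/63.6 − 14 = 42 − 6.997 − 14 = 21.003 cmH2O.
R = 21.003 / 0.8333 = 25.205 cmH2O·s/L.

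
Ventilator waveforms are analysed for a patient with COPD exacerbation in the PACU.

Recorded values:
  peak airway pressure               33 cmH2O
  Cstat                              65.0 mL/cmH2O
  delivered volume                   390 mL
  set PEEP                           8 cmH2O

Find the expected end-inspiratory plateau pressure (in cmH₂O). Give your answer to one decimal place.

14.0

Pplat = PEEP + Vt / Cstat = 8 + 390 / 65.0 = 8 + 6.0 = 14.0 cmH2O.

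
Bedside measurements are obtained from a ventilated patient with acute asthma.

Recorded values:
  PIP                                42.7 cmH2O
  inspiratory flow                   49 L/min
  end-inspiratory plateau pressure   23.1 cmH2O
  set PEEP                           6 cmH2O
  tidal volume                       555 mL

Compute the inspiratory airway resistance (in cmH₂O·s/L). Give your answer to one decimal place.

Flow: 49 L/min ÷ 60 = 0.8167 L/s.
Raw = (PIP − Pplat) / flow = (42.7 − 23.1) / 0.8167 = 19.6 / 0.8167 = 23.999 cmH2O·s/L.

24.0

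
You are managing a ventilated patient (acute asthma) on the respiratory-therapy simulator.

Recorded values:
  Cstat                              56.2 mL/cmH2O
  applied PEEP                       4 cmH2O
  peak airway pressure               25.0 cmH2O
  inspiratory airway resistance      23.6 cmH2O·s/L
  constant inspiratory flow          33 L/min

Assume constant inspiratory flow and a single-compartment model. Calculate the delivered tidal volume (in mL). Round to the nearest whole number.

451

Flow: 33 L/min ÷ 60 = 0.55 L/s.
Equation of motion (constant flow): PIP = Vt/C + R·V̇ + PEEP.
Vt/C = PIP − R·V̇ − PEEP = 25.0 − 12.98 − 4 = 8.02 cmH2O.
Vt = C × 8.02 = 56.2 × 8.02 = 450.72 mL.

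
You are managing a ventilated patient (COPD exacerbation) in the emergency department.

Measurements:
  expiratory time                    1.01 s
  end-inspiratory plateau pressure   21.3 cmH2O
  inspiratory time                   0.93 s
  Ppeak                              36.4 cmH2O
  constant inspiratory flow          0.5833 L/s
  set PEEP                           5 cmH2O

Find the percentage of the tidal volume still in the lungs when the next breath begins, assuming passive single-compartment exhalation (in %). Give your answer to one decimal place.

31.0

Vt = flow × Ti = 0.5833 L/s × 0.93 s × 1000 mL/L = 542.47 mL.
R = (PIP − Pplat)/V̇ = (36.4 − 21.3) / 0.5833 = 15.1/0.5833 = 25.887 cmH2O·s/L.
C = Vt/(Pplat − PEEP) = 542.47 / (21.3 − 5) = 542.47/16.3 = 33.28 mL/cmH2O.
τ = R × C = 25.887 × 0.03328 L/cmH2O = 0.8615 s.
Fraction remaining at end-expiration = e^(−Te/τ) = e^(−1.01/0.8615) = 0.3096 → 30.96%.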